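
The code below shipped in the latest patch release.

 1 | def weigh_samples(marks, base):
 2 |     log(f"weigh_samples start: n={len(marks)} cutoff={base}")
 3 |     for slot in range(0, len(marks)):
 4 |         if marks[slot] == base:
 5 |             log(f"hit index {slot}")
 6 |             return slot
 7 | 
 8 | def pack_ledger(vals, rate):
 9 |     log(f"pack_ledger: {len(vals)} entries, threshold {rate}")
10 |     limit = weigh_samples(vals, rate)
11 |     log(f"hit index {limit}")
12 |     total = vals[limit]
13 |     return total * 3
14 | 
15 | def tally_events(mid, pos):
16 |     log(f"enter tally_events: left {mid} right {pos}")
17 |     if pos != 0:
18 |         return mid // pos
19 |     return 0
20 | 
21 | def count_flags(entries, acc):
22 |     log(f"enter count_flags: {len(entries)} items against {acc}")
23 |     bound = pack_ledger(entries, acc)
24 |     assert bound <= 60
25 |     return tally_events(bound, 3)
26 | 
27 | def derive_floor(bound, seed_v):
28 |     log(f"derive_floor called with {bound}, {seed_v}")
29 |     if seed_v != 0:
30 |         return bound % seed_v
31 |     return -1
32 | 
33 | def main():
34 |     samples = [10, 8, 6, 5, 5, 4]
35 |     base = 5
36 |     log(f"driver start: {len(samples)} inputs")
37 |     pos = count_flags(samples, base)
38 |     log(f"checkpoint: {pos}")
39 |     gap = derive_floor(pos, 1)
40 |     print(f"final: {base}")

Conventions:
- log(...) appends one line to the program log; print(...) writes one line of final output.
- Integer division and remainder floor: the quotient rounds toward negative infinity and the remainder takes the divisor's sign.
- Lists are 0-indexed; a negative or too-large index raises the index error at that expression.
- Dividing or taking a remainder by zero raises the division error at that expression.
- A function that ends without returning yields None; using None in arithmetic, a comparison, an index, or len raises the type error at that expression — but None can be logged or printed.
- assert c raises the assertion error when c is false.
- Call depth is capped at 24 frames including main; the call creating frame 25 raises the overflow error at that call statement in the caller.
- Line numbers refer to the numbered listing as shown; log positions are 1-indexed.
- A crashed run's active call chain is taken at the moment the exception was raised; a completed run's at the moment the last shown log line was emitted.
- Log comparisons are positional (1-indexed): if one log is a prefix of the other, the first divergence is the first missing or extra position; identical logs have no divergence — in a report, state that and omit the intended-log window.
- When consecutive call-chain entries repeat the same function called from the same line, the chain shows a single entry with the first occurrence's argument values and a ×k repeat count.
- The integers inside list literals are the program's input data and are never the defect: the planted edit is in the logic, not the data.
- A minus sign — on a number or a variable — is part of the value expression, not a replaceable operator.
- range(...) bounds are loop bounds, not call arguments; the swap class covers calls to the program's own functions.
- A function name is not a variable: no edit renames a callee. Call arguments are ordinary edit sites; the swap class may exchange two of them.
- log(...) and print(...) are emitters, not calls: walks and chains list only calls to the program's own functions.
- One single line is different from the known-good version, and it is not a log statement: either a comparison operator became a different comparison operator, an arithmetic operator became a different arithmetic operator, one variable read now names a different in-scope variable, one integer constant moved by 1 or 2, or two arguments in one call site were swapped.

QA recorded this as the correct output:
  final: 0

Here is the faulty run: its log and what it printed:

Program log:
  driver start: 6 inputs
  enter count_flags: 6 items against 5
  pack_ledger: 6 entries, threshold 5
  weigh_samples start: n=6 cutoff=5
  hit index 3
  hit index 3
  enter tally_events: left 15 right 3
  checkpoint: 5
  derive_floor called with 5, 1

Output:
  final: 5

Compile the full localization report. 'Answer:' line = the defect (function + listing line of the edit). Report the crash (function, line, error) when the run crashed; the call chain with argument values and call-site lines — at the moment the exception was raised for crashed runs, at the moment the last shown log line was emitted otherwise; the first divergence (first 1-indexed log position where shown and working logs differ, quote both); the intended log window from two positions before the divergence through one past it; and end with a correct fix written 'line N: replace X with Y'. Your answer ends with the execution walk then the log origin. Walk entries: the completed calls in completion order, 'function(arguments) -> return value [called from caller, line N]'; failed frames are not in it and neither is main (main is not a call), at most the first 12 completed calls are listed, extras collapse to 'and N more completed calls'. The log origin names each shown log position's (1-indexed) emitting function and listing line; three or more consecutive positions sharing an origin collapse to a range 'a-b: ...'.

Answer: the defect is in main at line 40.
The tell: Nothing in the log betrays the bug — only the output does.
Call chain: main -> derive_floor(5, 1) (called at line 39).
First divergence: there is none — every log position agrees.
Execution walk:
  weigh_samples([10, 8, 6, 5, 5, 4], 5) -> 3  [called from pack_ledger, line 10]
  pack_ledger([10, 8, 6, 5, 5, 4], 5) -> 15  [called from count_flags, line 23]
  tally_events(15, 3) -> 5  [called from count_flags, line 25]
  count_flags([10, 8, 6, 5, 5, 4], 5) -> 5  [called from main, line 37]
  derive_floor(5, 1) -> 0  [called from main, line 39]
Log origin:
  1 — main, line 36
  2 — count_flags, line 22
  3 — pack_ledger, line 9
  4 — weigh_samples, line 2
  5 — weigh_samples, line 5
  6 — pack_ledger, line 11
  7 — tally_events, line 16
  8 — main, line 38
  9 — derive_floor, line 28
A correct fix: line 40: replace `base` with `gap`.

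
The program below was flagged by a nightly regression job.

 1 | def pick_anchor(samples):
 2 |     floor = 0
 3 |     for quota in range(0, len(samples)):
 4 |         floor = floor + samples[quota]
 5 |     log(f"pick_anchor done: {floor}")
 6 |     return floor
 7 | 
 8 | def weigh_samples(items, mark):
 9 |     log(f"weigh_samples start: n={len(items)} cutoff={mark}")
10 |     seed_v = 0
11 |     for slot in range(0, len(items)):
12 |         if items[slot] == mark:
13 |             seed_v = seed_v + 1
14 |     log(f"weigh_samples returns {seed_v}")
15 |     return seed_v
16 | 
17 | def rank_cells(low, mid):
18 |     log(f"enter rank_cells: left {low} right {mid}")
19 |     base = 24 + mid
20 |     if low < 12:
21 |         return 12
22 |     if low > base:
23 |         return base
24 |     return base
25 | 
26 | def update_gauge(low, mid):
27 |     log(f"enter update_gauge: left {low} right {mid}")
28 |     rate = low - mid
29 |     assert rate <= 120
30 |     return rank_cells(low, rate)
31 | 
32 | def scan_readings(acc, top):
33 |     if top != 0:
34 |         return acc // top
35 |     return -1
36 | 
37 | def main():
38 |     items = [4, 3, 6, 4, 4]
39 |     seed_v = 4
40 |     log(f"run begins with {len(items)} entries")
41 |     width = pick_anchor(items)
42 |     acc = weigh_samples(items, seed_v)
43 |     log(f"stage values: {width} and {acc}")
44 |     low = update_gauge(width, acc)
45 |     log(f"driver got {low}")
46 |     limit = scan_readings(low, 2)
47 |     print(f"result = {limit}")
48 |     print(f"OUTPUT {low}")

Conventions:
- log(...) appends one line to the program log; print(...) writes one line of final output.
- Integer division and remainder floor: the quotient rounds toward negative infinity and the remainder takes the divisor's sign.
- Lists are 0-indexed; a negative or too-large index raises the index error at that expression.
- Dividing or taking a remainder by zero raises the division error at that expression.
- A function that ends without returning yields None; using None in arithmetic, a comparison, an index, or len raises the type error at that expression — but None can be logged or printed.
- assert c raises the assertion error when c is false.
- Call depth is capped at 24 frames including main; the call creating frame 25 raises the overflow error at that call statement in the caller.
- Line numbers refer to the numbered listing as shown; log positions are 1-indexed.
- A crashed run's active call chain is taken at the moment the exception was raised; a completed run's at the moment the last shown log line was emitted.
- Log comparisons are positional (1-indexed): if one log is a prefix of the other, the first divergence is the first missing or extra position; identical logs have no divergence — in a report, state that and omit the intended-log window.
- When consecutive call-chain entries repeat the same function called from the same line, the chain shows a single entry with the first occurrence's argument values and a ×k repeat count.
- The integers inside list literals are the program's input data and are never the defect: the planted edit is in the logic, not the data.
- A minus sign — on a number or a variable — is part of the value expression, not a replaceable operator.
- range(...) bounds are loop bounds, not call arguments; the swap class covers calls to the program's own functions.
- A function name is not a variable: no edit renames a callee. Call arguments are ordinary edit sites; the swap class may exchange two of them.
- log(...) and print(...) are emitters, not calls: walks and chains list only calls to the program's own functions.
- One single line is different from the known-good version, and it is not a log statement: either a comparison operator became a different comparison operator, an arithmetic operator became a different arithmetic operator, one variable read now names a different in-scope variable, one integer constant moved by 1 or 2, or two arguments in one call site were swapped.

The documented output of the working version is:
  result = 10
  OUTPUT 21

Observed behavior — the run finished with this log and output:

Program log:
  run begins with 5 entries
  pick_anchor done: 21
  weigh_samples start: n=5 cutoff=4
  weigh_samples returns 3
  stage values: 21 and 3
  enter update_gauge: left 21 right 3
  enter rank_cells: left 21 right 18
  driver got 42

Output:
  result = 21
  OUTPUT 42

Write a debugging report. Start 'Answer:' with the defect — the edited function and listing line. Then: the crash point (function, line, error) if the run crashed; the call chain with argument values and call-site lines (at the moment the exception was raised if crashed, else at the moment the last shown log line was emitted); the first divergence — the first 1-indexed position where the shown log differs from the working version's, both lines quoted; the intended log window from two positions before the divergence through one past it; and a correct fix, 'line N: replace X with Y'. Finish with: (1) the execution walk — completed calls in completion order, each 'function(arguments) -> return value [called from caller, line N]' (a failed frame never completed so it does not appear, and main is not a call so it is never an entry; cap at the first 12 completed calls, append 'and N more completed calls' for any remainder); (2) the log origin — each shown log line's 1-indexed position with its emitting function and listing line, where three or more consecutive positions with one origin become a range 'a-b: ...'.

Answer: the defect is in rank_cells at line 24.
Key fact: Log line 8 is where behavior first shows: 'driver got 42' appears instead of 'driver got 21'.
Call chain: main.
First divergence: position 8 — shown 'driver got 42', intended 'driver got 21'.
Intended log window:
  6: enter update_gauge: left 21 right 3
  7: enter rank_cells: left 21 right 18
  8: driver got 21
Execution walk:
  pick_anchor([4, 3, 6, 4, 4]) -> 21  [called from main, line 41]
  weigh_samples([4, 3, 6, 4, 4], 4) -> 3  [called from main, line 42]
  rank_cells(21, 18) -> 42  [called from update_gauge, line 30]
  update_gauge(21, 3) -> 42  [called from main, line 44]
  scan_readings(42, 2) -> 21  [called from main, line 46]
Origin of each log line:
  1: logged in main at line 40
  2: logged in pick_anchor at line 5
  3: logged in weigh_samples at line 9
  4: logged in weigh_samples at line 14
  5: logged in main at line 43
  6: logged in update_gauge at line 27
  7: logged in rank_cells at line 18
  8: logged in main at line 45
A correct fix: line 24: replace `base` with `low`.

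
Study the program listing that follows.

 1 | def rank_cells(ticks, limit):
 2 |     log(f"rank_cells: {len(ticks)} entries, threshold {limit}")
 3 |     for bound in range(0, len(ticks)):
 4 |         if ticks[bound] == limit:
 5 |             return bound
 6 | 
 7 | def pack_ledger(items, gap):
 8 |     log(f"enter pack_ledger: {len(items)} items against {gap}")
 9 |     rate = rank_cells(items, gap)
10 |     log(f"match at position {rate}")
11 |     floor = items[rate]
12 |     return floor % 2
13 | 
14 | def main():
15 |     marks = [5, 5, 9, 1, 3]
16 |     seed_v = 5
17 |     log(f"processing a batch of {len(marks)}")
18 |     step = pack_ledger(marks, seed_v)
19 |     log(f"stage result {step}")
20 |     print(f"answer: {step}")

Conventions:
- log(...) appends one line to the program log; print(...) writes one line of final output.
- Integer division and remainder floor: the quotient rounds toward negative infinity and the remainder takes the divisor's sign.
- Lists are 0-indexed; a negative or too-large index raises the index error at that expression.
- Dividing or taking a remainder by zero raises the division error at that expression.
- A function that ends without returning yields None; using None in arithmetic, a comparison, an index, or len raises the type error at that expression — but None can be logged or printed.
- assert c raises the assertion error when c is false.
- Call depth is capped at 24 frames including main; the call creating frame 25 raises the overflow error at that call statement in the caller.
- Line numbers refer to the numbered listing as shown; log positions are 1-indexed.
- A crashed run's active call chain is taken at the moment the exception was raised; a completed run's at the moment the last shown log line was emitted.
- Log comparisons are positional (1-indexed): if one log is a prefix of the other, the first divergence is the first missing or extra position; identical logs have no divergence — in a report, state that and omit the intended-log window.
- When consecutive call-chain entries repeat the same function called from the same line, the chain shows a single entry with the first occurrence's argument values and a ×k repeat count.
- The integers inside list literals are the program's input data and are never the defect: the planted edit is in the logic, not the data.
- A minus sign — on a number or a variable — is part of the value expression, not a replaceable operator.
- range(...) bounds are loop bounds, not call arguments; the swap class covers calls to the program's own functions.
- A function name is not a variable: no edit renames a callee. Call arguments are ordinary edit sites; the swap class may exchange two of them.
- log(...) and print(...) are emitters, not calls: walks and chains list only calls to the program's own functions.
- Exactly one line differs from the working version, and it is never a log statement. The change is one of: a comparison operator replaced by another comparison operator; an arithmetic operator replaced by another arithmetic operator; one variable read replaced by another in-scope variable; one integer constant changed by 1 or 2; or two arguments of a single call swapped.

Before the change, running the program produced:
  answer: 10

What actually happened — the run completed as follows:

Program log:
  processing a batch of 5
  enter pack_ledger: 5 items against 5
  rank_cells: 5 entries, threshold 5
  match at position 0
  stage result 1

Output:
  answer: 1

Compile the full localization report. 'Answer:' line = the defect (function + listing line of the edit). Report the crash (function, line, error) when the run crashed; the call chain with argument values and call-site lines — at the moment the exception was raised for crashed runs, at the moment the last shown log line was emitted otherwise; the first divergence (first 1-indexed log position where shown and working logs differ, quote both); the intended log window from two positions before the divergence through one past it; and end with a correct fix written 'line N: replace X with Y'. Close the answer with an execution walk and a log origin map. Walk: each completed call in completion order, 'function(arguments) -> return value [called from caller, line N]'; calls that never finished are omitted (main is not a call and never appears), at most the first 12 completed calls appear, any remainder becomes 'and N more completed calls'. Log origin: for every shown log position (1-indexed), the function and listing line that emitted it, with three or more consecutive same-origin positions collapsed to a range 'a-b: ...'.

Answer: the defect is in pack_ledger at line 12.
The tell: Position 5 is the first bad log line: 'stage result 1' should read 'stage result 10'.
Call chain: main.
First divergence: position 5; shown 'stage result 1' vs intended 'stage result 10'.
Intended log window:
  3: rank_cells: 5 entries, threshold 5
  4: match at position 0
  5: stage result 10
Execution walk:
  rank_cells([5, 5, 9, 1, 3], 5) -> 0  [called from pack_ledger, line 9]
  pack_ledger([5, 5, 9, 1, 3], 5) -> 1  [called from main, line 18]
Origin of each log line:
  1: emitted by main (line 17)
  2: emitted by pack_ledger (line 8)
  3: emitted by rank_cells (line 2)
  4: emitted by pack_ledger (line 10)
  5: emitted by main (line 19)
A correct fix: line 12: replace `%` with `*`.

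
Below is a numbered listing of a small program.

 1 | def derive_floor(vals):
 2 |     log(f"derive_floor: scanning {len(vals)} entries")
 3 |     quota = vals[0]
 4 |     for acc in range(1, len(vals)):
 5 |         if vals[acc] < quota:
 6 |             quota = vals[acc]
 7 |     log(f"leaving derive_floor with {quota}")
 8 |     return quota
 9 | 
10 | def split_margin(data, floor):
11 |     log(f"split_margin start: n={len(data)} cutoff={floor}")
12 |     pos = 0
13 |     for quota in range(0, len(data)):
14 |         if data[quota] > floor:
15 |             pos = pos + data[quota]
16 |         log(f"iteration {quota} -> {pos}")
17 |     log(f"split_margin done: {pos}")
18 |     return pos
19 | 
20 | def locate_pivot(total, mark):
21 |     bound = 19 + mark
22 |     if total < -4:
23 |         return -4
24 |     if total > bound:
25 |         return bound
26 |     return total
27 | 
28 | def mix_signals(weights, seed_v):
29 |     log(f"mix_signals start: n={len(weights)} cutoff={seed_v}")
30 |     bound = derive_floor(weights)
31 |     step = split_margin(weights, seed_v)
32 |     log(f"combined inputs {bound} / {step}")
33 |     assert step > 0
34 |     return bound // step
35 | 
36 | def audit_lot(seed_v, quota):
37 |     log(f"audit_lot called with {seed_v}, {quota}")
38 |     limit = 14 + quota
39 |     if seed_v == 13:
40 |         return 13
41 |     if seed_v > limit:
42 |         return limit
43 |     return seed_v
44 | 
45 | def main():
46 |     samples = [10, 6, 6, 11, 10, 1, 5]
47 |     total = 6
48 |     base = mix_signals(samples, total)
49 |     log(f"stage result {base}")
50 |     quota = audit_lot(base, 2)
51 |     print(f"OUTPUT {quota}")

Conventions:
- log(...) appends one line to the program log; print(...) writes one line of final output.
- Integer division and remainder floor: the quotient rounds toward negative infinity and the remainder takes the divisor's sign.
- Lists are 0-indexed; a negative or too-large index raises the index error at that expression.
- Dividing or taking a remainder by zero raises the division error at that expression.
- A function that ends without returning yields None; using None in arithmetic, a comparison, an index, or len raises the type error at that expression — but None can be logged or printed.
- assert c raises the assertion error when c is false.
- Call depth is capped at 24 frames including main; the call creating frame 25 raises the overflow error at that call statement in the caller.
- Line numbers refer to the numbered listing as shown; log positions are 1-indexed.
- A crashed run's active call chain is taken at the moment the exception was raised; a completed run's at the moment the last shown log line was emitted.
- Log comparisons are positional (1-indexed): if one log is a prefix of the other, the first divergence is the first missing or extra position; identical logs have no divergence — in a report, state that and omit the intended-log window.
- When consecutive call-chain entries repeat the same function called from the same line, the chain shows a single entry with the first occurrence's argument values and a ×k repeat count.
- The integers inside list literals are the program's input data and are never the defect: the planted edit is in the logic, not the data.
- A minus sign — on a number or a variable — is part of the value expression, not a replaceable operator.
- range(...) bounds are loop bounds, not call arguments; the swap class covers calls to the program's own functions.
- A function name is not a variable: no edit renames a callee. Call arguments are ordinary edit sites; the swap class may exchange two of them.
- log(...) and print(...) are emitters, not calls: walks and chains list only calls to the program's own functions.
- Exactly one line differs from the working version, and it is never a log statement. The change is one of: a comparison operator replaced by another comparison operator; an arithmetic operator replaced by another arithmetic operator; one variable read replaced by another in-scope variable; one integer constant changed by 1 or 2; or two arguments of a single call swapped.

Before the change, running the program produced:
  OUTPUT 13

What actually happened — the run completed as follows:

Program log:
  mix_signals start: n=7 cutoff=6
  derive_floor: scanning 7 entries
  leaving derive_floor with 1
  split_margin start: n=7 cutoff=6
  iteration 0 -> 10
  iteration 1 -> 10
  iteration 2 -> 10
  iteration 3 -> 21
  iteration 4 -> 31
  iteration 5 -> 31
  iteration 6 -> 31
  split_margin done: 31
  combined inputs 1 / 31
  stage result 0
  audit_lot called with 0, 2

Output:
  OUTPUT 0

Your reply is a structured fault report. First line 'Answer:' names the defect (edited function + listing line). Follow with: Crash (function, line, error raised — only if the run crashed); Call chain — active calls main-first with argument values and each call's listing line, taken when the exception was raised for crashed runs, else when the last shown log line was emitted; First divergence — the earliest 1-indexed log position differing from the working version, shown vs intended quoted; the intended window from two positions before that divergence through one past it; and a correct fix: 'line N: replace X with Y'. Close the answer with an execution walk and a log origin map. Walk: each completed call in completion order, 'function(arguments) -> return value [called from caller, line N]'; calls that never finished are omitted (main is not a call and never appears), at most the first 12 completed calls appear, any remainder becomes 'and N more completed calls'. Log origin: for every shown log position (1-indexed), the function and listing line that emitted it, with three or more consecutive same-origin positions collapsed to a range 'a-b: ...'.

Answer: the defect is in audit_lot at line 39.
The tell: Nothing in the log betrays the bug — only the output does.
Call chain: main -> audit_lot(0, 2) (called at line 50).
First divergence: there is none — every log position agrees.
Execution walk:
  derive_floor([10, 6, 6, 11, 10, 1, 5]) -> 1  [called from mix_signals, line 30]
  split_margin([10, 6, 6, 11, 10, 1, 5], 6) -> 31  [called from mix_signals, line 31]
  mix_signals([10, 6, 6, 11, 10, 1, 5], 6) -> 0  [called from main, line 48]
  audit_lot(0, 2) -> 0  [called from main, line 50]
Log origins:
  1: from mix_signals, line 29
  2: from derive_floor, line 2
  3: from derive_floor, line 7
  4: from split_margin, line 11
  5-11: from split_margin, line 16
  12: from split_margin, line 17
  13: from mix_signals, line 32
  14: from main, line 49
  15: from audit_lot, line 37
A correct fix: line 39: replace `==` with `<`.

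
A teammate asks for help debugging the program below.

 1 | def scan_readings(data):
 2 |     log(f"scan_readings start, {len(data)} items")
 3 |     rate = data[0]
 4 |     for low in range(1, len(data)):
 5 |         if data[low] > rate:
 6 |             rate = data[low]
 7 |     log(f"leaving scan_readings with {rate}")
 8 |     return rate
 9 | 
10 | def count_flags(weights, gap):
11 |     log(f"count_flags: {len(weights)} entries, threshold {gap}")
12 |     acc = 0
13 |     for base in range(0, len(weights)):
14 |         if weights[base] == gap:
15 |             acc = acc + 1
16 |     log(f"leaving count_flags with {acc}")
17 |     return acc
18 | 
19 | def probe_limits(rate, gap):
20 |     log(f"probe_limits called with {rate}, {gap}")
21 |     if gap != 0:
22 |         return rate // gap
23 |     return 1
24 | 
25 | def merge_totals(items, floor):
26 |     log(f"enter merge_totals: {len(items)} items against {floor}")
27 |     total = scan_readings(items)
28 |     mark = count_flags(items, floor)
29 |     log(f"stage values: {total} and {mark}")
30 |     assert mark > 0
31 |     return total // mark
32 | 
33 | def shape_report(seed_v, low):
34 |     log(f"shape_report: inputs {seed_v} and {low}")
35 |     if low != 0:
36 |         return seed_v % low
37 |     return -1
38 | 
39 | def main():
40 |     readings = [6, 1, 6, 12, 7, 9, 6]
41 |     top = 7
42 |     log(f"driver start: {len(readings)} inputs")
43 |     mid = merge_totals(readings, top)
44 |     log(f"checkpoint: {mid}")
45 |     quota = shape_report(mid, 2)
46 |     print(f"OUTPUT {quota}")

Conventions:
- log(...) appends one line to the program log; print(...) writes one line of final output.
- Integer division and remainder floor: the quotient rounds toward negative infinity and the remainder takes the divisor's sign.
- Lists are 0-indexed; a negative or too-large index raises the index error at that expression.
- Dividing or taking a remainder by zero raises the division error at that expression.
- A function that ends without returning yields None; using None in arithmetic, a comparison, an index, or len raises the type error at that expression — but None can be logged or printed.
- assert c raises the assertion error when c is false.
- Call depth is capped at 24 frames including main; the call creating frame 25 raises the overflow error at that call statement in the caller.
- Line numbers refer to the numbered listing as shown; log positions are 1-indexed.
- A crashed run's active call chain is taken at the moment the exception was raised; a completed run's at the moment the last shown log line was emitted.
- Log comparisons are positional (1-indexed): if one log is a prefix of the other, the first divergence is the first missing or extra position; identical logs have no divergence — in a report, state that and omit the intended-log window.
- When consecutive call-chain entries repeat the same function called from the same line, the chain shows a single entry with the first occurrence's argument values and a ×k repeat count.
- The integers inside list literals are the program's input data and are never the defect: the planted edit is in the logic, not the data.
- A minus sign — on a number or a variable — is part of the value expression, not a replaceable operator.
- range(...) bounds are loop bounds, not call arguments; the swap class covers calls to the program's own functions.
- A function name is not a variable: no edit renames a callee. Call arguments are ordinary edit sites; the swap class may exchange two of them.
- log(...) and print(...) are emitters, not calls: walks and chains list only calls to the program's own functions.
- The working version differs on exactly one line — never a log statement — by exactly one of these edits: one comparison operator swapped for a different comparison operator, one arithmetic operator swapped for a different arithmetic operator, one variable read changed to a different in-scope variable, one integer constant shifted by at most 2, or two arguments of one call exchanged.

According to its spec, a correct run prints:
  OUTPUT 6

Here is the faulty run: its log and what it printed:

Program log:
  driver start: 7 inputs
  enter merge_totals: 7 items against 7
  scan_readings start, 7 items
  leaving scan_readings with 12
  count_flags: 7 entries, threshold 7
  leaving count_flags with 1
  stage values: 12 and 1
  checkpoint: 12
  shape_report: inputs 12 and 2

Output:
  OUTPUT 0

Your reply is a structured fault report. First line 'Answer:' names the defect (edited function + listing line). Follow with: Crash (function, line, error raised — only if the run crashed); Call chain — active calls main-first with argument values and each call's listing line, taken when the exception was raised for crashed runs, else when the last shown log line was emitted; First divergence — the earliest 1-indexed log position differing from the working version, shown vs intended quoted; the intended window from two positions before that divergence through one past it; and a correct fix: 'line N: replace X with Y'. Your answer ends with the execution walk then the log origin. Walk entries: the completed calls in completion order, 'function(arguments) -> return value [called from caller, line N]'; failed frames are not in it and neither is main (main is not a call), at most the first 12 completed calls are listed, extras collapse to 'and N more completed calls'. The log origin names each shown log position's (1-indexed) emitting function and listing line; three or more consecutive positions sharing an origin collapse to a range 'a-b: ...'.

Answer: the defect is in shape_report at line 36.
Key observation: Log streams are identical — the defect surfaces only in the printed output.
Call chain: main -> shape_report(12, 2) (called at line 45).
First divergence: none; the two logs match at every position.
Execution walk:
  scan_readings([6, 1, 6, 12, 7, 9, 6]) -> 12  [called from merge_totals, line 27]
  count_flags([6, 1, 6, 12, 7, 9, 6], 7) -> 1  [called from merge_totals, line 28]
  merge_totals([6, 1, 6, 12, 7, 9, 6], 7) -> 12  [called from main, line 43]
  shape_report(12, 2) -> 0  [called from main, line 45]
Log origin:
  1: logged in main at line 42
  2: logged in merge_totals at line 26
  3: logged in scan_readings at line 2
  4: logged in scan_readings at line 7
  5: logged in count_flags at line 11
  6: logged in count_flags at line 16
  7: logged in merge_totals at line 29
  8: logged in main at line 44
  9: logged in shape_report at line 34
A correct fix: line 36: replace `%` with `//`.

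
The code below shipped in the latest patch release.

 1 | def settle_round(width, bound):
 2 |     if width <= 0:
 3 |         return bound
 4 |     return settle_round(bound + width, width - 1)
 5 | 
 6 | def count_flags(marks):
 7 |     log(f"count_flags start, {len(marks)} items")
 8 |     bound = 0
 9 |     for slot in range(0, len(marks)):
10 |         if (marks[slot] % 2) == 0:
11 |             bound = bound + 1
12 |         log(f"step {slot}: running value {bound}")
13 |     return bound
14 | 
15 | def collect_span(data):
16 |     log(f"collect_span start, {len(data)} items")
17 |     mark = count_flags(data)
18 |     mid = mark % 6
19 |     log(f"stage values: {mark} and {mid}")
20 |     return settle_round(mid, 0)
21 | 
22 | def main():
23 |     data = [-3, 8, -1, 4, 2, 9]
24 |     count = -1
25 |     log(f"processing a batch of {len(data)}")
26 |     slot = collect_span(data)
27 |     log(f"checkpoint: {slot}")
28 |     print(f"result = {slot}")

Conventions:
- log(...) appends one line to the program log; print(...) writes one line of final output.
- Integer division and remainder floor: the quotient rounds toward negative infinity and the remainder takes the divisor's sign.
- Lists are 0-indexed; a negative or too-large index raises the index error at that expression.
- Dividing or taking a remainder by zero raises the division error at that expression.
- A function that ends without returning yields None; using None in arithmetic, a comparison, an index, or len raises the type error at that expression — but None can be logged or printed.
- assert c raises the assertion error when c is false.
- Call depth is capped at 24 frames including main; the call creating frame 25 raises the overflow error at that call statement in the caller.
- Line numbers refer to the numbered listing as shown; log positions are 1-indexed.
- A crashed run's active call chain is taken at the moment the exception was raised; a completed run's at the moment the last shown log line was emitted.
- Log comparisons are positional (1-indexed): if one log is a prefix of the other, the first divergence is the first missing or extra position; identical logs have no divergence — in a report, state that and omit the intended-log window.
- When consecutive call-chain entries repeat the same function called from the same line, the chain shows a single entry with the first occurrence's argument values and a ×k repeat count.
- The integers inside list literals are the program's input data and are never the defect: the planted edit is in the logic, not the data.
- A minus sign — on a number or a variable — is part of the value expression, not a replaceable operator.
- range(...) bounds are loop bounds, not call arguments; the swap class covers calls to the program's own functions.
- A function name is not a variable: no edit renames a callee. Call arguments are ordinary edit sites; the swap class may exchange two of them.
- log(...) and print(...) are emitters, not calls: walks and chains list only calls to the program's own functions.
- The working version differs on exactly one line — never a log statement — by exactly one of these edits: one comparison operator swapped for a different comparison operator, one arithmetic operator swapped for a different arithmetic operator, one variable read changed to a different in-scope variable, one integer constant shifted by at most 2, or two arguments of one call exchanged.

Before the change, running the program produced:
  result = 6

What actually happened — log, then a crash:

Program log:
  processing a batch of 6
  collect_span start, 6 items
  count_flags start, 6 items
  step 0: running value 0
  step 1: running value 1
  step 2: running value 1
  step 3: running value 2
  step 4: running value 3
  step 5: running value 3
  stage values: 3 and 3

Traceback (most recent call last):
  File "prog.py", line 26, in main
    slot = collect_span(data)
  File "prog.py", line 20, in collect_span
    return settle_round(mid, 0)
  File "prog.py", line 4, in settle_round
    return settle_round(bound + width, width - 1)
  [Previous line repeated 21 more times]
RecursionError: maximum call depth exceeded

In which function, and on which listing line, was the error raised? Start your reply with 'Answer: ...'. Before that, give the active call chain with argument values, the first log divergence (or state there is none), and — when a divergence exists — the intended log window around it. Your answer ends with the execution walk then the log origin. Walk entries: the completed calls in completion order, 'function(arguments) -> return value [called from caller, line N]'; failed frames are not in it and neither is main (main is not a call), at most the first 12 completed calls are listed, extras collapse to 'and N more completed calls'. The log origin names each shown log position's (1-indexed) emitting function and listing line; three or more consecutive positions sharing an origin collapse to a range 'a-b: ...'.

Answer: the error was raised in settle_round, line 4.
Core observation: Only 10 log lines were emitted before the run died; the intended continuation was 'checkpoint: 6'.
Call chain: main -> collect_span([-3, 8, -1, 4, 2, 9]) (called at line 26) -> settle_round(3, 0) (called at line 20) -> settle_round(3, 2) (called at line 4) ×21.
First divergence: position 11; the shown log stops at 10 lines while the working version next logs 'checkpoint: 6'.
Intended log window:
  9: step 5: running value 3
  10: stage values: 3 and 3
  11: checkpoint: 6
Execution walk:
  count_flags([-3, 8, -1, 4, 2, 9]) -> 3  [called from collect_span, line 17]
Log line origins:
  1: from main, line 25
  2: from collect_span, line 16
  3: from count_flags, line 7
  4-9: from count_flags, line 12
  10: from collect_span, line 19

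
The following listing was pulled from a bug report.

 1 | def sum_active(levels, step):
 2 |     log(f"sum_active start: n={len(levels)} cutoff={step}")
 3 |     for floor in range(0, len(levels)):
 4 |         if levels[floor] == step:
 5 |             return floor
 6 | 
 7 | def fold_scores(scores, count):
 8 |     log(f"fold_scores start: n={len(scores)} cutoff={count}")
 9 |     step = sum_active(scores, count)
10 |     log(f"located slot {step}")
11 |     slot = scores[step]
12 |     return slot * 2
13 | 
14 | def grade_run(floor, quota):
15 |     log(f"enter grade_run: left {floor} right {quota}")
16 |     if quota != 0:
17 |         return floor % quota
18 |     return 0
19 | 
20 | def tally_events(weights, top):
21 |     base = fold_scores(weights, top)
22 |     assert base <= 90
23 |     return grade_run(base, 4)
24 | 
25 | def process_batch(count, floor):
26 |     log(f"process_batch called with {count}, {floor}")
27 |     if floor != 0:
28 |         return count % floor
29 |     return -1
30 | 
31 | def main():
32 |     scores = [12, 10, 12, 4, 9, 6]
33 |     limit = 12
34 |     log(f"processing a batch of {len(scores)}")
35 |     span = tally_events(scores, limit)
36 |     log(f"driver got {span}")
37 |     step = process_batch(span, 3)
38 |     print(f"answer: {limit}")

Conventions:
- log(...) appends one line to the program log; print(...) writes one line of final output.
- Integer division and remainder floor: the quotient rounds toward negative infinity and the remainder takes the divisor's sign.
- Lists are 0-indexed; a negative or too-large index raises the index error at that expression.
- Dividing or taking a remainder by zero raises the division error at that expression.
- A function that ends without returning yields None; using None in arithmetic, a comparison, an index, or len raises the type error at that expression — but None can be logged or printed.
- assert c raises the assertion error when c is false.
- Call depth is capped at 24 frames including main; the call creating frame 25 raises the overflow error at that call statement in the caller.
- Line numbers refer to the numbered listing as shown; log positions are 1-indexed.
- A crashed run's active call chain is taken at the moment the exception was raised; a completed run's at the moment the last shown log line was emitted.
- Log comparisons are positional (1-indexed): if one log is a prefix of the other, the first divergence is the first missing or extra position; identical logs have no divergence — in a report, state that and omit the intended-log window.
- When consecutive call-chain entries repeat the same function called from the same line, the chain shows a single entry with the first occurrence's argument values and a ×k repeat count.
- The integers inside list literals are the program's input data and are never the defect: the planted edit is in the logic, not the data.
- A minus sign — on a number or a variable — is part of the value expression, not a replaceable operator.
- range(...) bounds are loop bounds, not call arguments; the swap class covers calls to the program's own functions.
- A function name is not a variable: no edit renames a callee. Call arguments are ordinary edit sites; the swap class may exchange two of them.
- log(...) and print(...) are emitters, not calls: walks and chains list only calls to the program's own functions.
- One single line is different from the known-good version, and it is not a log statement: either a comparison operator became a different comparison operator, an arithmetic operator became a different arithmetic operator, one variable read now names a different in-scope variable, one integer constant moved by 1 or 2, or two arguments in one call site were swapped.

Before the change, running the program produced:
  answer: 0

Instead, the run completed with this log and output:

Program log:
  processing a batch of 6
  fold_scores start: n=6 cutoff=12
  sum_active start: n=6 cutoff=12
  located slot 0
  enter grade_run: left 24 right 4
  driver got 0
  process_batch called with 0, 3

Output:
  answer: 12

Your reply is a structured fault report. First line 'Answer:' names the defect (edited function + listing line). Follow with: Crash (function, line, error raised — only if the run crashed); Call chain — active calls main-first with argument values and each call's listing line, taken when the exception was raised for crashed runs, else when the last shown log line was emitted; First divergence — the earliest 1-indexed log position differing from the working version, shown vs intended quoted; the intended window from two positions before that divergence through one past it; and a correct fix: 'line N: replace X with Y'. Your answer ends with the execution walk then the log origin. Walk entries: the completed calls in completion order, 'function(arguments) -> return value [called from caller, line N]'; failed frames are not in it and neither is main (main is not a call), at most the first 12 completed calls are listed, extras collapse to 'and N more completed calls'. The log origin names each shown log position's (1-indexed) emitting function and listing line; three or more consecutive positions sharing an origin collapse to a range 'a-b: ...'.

Answer: the defect is in main at line 38.
Key fact: No log line changed; the fault shows up purely in the output.
Call chain: main -> process_batch(0, 3) (called at line 37).
First divergence: none — the logs agree in full.
Execution walk:
  sum_active([12, 10, 12, 4, 9, 6], 12) -> 0  [called from fold_scores, line 9]
  fold_scores([12, 10, 12, 4, 9, 6], 12) -> 24  [called from tally_events, line 21]
  grade_run(24, 4) -> 0  [called from tally_events, line 23]
  tally_events([12, 10, 12, 4, 9, 6], 12) -> 0  [called from main, line 35]
  process_batch(0, 3) -> 0  [called from main, line 37]
Log origin:
  1 — main, line 34
  2 — fold_scores, line 8
  3 — sum_active, line 2
  4 — fold_scores, line 10
  5 — grade_run, line 15
  6 — main, line 36
  7 — process_batch, line 26
A correct fix: line 38: replace `limit` with `step`.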